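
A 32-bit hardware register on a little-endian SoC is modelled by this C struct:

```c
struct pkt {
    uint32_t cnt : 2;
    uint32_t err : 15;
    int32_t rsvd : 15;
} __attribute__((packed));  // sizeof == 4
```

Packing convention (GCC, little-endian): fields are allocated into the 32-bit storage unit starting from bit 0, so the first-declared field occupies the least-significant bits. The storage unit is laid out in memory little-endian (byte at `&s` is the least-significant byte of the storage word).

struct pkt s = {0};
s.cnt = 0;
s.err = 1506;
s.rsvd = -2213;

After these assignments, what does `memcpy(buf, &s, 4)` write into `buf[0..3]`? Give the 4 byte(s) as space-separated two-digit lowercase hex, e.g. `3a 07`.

cnt:2 = 0 → 0x0 << 0 → word 0x00000000
err:15 = 1506 → 0x5e2 << 2 → word 0x00001788
rsvd:15 = -2213 → 0x775b << 17 → word 0xeeb61788
word = 0xeeb61788 → little-endian bytes:
  [0]=0x88  [1]=0x17  [2]=0xb6  [3]=0xee

88 17 b6 ee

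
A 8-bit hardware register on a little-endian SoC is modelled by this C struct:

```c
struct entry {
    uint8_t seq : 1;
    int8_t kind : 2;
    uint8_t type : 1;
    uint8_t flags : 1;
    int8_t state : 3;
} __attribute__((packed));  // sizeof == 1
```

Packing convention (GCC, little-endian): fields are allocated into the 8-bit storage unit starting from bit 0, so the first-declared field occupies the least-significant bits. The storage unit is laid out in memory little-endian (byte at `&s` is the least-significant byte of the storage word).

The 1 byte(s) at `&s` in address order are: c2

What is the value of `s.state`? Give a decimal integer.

-2

[0]=0xc2 (little-endian) → word 0xc2
seq [0+:1] = (word>>0) & 0x1 = 0
kind [1+:2] = (word>>1) & 0x3 = 1
type [3+:1] = (word>>3) & 0x1 = 0
flags [4+:1] = (word>>4) & 0x1 = 0
state [5+:3] = (word>>5) & 0x7 = 6  ←
state signed 3b, MSB=1: 6 - 8 = -2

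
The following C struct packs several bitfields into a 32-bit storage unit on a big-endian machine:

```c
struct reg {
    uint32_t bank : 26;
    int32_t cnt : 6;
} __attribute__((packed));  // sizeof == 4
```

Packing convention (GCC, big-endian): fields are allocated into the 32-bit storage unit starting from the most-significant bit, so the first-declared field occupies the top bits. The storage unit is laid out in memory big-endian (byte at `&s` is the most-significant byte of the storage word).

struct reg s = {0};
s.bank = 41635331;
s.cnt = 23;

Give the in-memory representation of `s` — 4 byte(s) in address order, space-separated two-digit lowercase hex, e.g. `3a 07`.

9e d3 80 d7

bank:26 = 41635331 → 0x27b4e03 << 6 → word 0x9ed380c0
cnt:6 = 23 → 0x17 << 0 → word 0x9ed380d7
word = 0x9ed380d7 → big-endian bytes:
  [0]=0x9e  [1]=0xd3  [2]=0x80  [3]=0xd7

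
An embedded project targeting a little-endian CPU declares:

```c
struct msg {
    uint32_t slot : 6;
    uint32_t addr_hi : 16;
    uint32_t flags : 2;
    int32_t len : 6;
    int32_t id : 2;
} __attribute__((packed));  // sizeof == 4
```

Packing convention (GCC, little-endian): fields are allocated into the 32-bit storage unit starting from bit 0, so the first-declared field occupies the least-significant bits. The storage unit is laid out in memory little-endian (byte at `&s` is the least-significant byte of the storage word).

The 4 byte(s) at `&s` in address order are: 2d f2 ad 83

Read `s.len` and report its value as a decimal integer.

[0]=0x2d [1]=0xf2 [2]=0xad [3]=0x83 (little-endian) → word 0x83adf22d
slot:6 @ bit 0 → (0x83adf22d>>0)&0x3f = 0x2d
addr_hi:16 @ bit 6 → (0x83adf22d>>6)&0xffff = 0xb7c8
flags:2 @ bit 22 → (0x83adf22d>>22)&0x3 = 0x2
len:6 @ bit 24 → (0x83adf22d>>24)&0x3f = 0x3  ←
id:2 @ bit 30 → (0x83adf22d>>30)&0x3 = 0x2
len signed 6b, MSB=0: value = 3

3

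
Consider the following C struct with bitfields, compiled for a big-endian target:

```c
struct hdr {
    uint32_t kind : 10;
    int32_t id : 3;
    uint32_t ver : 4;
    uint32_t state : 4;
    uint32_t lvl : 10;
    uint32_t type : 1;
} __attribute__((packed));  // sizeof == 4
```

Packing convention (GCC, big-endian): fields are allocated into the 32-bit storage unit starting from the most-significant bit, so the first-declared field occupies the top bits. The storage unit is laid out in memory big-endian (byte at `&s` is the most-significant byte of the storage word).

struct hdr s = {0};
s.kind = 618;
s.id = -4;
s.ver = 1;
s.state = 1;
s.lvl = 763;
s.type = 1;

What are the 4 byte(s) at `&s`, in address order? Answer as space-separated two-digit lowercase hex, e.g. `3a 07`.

[22+:10] kind=618 & 0x3ff = 0x26a; word=0x9a800000
[19+:3] id=-4 & 0x7 = 0x4; word=0x9aa00000
[15+:4] ver=1 & 0xf = 0x1; word=0x9aa08000
[11+:4] state=1 & 0xf = 0x1; word=0x9aa08800
[1+:10] lvl=763 & 0x3ff = 0x2fb; word=0x9aa08df6
[0+:1] type=1 & 0x1 = 0x1; word=0x9aa08df7
word = 0x9aa08df7 → big-endian bytes:
  [0]=0x9a  [1]=0xa0  [2]=0x8d  [3]=0xf7

9a a0 8d f7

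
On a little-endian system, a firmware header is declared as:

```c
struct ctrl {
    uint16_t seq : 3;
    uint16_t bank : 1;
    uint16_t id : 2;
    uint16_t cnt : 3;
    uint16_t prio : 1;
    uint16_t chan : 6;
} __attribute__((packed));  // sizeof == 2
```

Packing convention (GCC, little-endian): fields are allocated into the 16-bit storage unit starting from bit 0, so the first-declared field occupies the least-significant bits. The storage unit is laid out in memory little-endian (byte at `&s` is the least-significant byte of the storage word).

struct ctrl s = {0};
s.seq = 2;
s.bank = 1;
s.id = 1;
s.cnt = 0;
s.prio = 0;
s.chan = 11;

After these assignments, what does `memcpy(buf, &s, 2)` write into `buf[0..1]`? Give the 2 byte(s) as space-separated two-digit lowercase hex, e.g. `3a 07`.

1a 2c

seq (3b) val=2 bits=0x2 at bit 0: 0x0002
bank (1b) val=1 bits=0x1 at bit 3: 0x000a
id (2b) val=1 bits=0x1 at bit 4: 0x001a
cnt (3b) val=0 bits=0x0 at bit 6: 0x001a
prio (1b) val=0 bits=0x0 at bit 9: 0x001a
chan (6b) val=11 bits=0xb at bit 10: 0x2c1a
word = 0x2c1a → little-endian bytes:
  [0]=0x1a  [1]=0x2c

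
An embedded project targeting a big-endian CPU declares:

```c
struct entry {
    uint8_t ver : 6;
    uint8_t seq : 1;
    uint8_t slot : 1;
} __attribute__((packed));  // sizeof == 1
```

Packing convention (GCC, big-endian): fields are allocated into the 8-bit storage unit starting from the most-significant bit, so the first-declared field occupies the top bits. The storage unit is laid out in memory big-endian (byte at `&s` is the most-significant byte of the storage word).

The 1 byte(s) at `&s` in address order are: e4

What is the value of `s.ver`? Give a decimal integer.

57

[0]=0xe4 (big-endian) → word 0xe4
ver:6 @ bit 2 → (0xe4>>2)&0x3f = 0x39  ←
seq:1 @ bit 1 → (0xe4>>1)&0x1 = 0x0
slot:1 @ bit 0 → (0xe4>>0)&0x1 = 0x0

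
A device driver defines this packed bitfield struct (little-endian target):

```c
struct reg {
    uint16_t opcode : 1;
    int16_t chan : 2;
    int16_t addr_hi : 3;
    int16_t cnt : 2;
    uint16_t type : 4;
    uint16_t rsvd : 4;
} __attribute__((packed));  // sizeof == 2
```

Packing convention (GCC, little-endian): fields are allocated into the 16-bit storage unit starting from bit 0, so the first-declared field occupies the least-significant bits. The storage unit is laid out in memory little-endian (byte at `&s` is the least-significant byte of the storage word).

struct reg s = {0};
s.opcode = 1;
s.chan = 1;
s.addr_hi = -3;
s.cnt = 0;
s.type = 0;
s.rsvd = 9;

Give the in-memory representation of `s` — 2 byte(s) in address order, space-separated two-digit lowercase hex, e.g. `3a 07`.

2b 90

[0+:1] opcode=1 & 0x1 = 0x1; word=0x0001
[1+:2] chan=1 & 0x3 = 0x1; word=0x0003
[3+:3] addr_hi=-3 & 0x7 = 0x5; word=0x002b
[6+:2] cnt=0 & 0x3 = 0x0; word=0x002b
[8+:4] type=0 & 0xf = 0x0; word=0x002b
[12+:4] rsvd=9 & 0xf = 0x9; word=0x902b
word = 0x902b → little-endian bytes:
  [0]=0x2b  [1]=0x90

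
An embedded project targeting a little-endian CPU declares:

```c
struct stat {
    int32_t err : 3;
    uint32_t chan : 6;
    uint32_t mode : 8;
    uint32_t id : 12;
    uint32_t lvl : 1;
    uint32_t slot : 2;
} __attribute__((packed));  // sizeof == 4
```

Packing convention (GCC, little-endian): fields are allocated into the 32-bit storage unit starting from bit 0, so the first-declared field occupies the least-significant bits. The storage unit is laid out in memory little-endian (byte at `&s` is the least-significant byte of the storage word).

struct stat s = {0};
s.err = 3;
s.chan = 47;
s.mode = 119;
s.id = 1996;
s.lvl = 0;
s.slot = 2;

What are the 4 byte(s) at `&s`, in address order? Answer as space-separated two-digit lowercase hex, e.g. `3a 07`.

[0+:3] err=3 & 0x7 = 0x3; word=0x00000003
[3+:6] chan=47 & 0x3f = 0x2f; word=0x0000017b
[9+:8] mode=119 & 0xff = 0x77; word=0x0000ef7b
[17+:12] id=1996 & 0xfff = 0x7cc; word=0x0f98ef7b
[29+:1] lvl=0 & 0x1 = 0x0; word=0x0f98ef7b
[30+:2] slot=2 & 0x3 = 0x2; word=0x8f98ef7b
word = 0x8f98ef7b → little-endian bytes:
  [0]=0x7b  [1]=0xef  [2]=0x98  [3]=0x8f

7b ef 98 8f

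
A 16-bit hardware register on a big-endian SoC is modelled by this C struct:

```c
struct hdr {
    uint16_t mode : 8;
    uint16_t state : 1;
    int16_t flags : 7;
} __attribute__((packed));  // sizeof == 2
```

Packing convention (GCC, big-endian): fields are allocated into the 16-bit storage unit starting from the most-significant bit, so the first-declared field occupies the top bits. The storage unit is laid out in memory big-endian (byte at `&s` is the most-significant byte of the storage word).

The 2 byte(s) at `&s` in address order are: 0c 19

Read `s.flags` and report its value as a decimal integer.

[0]=0x0c [1]=0x19 (big-endian) → word 0x0c19
mode:8 @ bit 8 → (0x0c19>>8)&0xff = 0xc
state:1 @ bit 7 → (0x0c19>>7)&0x1 = 0x0
flags:7 @ bit 0 → (0x0c19>>0)&0x7f = 0x19  ←
flags signed 7b, MSB=0: value = 25

25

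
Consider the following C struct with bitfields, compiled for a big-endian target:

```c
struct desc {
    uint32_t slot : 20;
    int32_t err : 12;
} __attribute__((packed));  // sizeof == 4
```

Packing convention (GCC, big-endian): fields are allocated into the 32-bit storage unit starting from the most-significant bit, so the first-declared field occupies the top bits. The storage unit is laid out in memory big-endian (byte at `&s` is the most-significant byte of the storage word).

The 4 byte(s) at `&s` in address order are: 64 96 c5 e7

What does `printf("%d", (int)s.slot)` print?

412012

[0]=0x64 [1]=0x96 [2]=0xc5 [3]=0xe7 (big-endian) → word 0x6496c5e7
slot:20 @ bit 12 → (0x6496c5e7>>12)&0xfffff = 0x6496c  ←
err:12 @ bit 0 → (0x6496c5e7>>0)&0xfff = 0x5e7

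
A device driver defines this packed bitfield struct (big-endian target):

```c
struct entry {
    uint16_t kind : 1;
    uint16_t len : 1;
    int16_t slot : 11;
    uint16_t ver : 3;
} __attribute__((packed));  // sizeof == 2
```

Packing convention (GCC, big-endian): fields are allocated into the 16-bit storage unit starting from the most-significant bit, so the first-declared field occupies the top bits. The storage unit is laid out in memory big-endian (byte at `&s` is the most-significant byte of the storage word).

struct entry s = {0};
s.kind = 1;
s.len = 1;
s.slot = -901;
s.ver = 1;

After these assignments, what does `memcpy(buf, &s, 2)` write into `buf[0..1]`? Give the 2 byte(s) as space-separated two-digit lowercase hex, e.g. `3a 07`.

e3 d9

kind:1 = 1 → 0x1 << 15 → word 0x8000
len:1 = 1 → 0x1 << 14 → word 0xc000
slot:11 = -901 → 0x47b << 3 → word 0xe3d8
ver:3 = 1 → 0x1 << 0 → word 0xe3d9
word = 0xe3d9 → big-endian bytes:
  [0]=0xe3  [1]=0xd9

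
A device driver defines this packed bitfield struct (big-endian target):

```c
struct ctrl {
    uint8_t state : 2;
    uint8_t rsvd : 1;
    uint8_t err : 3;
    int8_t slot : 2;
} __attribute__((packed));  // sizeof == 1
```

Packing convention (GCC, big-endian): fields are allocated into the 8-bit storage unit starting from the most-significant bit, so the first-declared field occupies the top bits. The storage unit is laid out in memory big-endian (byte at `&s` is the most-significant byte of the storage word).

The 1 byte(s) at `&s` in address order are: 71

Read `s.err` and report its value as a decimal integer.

[0]=0x71 (big-endian) → word 0x71
state [6+:2] = (word>>6) & 0x3 = 1
rsvd [5+:1] = (word>>5) & 0x1 = 1
err [2+:3] = (word>>2) & 0x7 = 4  ←
slot [0+:2] = (word>>0) & 0x3 = 1

4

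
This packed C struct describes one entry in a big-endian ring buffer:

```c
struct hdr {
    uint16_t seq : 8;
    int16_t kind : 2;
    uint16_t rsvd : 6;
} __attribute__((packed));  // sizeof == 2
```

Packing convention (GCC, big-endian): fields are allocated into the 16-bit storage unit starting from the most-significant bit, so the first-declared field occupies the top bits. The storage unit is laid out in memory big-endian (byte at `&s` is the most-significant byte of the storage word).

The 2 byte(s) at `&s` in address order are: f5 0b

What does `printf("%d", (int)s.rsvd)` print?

[0]=0xf5 [1]=0x0b (big-endian) → word 0xf50b
seq [8+:8] = (word>>8) & 0xff = 245
kind [6+:2] = (word>>6) & 0x3 = 0
rsvd [0+:6] = (word>>0) & 0x3f = 11  ←

11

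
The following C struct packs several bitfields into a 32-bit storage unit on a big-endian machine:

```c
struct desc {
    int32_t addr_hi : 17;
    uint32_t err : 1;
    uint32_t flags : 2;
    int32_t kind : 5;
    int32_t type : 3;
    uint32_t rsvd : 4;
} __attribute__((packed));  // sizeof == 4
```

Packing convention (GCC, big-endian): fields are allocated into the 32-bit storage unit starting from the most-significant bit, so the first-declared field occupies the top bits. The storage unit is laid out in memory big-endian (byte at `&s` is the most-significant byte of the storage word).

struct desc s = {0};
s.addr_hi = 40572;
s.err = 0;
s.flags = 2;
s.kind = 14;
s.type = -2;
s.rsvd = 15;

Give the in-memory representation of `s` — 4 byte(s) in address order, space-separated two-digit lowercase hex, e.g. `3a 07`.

addr_hi (17b) val=40572 bits=0x9e7c at bit 15: 0x4f3e0000
err (1b) val=0 bits=0x0 at bit 14: 0x4f3e0000
flags (2b) val=2 bits=0x2 at bit 12: 0x4f3e2000
kind (5b) val=14 bits=0xe at bit 7: 0x4f3e2700
type (3b) val=-2 bits=0x6 at bit 4: 0x4f3e2760
rsvd (4b) val=15 bits=0xf at bit 0: 0x4f3e276f
word = 0x4f3e276f → big-endian bytes:
  [0]=0x4f  [1]=0x3e  [2]=0x27  [3]=0x6f

4f 3e 27 6f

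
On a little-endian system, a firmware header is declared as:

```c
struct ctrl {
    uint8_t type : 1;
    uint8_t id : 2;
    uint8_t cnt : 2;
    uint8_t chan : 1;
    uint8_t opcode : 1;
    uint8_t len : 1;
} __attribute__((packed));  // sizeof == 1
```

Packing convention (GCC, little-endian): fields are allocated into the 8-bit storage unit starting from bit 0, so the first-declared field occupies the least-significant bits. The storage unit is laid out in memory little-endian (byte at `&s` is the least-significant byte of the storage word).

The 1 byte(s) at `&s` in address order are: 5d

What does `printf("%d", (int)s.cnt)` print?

3

[0]=0x5d (little-endian) → word 0x5d
type [0+:1] = (word>>0) & 0x1 = 1
id [1+:2] = (word>>1) & 0x3 = 2
cnt [3+:2] = (word>>3) & 0x3 = 3  ←
chan [5+:1] = (word>>5) & 0x1 = 0
opcode [6+:1] = (word>>6) & 0x1 = 1
len [7+:1] = (word>>7) & 0x1 = 0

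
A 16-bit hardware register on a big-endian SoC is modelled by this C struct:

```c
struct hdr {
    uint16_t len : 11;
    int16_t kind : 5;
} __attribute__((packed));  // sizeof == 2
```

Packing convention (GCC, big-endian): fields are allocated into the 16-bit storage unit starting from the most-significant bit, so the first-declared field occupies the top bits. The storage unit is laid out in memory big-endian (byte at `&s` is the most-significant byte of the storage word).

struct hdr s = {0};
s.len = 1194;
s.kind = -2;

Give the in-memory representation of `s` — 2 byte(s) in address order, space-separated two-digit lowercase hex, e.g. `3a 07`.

95 5e

len:11 = 1194 → 0x4aa << 5 → word 0x9540
kind:5 = -2 → 0x1e << 0 → word 0x955e
word = 0x955e → big-endian bytes:
  [0]=0x95  [1]=0x5e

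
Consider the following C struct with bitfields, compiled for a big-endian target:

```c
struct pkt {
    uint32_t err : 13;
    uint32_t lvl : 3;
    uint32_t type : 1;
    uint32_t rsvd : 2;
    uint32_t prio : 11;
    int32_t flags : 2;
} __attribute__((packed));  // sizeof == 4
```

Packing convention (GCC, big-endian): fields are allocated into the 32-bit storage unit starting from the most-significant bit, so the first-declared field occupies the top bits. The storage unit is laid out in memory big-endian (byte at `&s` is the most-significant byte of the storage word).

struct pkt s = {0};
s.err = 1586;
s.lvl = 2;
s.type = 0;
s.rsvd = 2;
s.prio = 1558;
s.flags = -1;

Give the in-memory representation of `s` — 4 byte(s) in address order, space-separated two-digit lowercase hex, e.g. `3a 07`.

31 92 58 5b

[19+:13] err=1586 & 0x1fff = 0x632; word=0x31900000
[16+:3] lvl=2 & 0x7 = 0x2; word=0x31920000
[15+:1] type=0 & 0x1 = 0x0; word=0x31920000
[13+:2] rsvd=2 & 0x3 = 0x2; word=0x31924000
[2+:11] prio=1558 & 0x7ff = 0x616; word=0x31925858
[0+:2] flags=-1 & 0x3 = 0x3; word=0x3192585b
word = 0x3192585b → big-endian bytes:
  [0]=0x31  [1]=0x92  [2]=0x58  [3]=0x5b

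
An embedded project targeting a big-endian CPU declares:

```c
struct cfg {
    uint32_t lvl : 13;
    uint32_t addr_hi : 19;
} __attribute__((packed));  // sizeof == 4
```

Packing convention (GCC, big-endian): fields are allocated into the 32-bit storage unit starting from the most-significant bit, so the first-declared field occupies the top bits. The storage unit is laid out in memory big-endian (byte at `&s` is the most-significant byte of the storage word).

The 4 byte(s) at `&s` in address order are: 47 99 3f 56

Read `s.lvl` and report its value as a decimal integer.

2291

[0]=0x47 [1]=0x99 [2]=0x3f [3]=0x56 (big-endian) → word 0x47993f56
lvl:13 @ bit 19 → (0x47993f56>>19)&0x1fff = 0x8f3  ←
addr_hi:19 @ bit 0 → (0x47993f56>>0)&0x7ffff = 0x13f56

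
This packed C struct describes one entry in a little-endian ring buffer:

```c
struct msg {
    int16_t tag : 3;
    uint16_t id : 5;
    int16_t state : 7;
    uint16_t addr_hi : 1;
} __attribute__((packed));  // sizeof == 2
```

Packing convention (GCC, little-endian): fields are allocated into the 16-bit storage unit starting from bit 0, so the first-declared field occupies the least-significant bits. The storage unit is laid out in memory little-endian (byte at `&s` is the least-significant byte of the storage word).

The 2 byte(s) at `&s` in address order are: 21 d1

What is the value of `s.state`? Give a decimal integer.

-47

[0]=0x21 [1]=0xd1 (little-endian) → word 0xd121
tag:3 @ bit 0 → (0xd121>>0)&0x7 = 0x1
id:5 @ bit 3 → (0xd121>>3)&0x1f = 0x4
state:7 @ bit 8 → (0xd121>>8)&0x7f = 0x51  ←
addr_hi:1 @ bit 15 → (0xd121>>15)&0x1 = 0x1
state signed 7b, MSB=1: 81 - 128 = -47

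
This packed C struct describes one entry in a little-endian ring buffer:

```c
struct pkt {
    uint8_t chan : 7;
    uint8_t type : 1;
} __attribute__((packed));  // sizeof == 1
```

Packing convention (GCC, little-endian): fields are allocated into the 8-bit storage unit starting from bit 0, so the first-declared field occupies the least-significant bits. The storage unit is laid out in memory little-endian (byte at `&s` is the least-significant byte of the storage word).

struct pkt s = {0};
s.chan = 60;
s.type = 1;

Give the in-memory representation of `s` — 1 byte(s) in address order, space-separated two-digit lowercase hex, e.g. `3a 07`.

[0+:7] chan=60 & 0x7f = 0x3c; word=0x3c
[7+:1] type=1 & 0x1 = 0x1; word=0xbc
word = 0xbc → little-endian bytes:
  [0]=0xbc

bc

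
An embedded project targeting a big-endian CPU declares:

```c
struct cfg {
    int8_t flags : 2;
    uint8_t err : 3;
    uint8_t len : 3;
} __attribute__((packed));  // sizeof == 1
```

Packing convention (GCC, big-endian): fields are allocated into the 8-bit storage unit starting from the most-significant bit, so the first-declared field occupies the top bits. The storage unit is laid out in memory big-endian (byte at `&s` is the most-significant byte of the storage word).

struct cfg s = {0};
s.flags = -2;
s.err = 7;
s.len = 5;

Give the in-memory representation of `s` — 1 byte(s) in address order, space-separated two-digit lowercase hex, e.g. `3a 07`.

[6+:2] flags=-2 & 0x3 = 0x2; word=0x80
[3+:3] err=7 & 0x7 = 0x7; word=0xb8
[0+:3] len=5 & 0x7 = 0x5; word=0xbd
word = 0xbd → big-endian bytes:
  [0]=0xbd

bd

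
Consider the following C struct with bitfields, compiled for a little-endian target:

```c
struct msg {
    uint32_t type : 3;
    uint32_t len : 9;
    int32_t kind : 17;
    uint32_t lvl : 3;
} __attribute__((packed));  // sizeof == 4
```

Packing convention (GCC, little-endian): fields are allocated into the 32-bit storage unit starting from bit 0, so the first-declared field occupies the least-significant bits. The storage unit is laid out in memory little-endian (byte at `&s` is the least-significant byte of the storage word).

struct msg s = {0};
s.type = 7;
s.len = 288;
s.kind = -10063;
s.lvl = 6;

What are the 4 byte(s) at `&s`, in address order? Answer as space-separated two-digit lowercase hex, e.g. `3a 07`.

type:3 = 7 → 0x7 << 0 → word 0x00000007
len:9 = 288 → 0x120 << 3 → word 0x00000907
kind:17 = -10063 → 0x1d8b1 << 12 → word 0x1d8b1907
lvl:3 = 6 → 0x6 << 29 → word 0xdd8b1907
word = 0xdd8b1907 → little-endian bytes:
  [0]=0x07  [1]=0x19  [2]=0x8b  [3]=0xdd

07 19 8b dd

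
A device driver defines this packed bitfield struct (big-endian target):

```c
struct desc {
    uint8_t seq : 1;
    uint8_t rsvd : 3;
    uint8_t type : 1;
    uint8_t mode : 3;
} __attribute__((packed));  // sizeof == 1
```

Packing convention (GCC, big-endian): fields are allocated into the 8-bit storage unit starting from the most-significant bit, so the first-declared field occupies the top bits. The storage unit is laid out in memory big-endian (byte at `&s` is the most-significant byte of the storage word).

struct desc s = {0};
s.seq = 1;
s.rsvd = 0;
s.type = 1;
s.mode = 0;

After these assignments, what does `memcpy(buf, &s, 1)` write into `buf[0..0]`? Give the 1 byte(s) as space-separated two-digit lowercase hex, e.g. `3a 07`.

88

seq:1 = 1 → 0x1 << 7 → word 0x80
rsvd:3 = 0 → 0x0 << 4 → word 0x80
type:1 = 1 → 0x1 << 3 → word 0x88
mode:3 = 0 → 0x0 << 0 → word 0x88
word = 0x88 → big-endian bytes:
  [0]=0x88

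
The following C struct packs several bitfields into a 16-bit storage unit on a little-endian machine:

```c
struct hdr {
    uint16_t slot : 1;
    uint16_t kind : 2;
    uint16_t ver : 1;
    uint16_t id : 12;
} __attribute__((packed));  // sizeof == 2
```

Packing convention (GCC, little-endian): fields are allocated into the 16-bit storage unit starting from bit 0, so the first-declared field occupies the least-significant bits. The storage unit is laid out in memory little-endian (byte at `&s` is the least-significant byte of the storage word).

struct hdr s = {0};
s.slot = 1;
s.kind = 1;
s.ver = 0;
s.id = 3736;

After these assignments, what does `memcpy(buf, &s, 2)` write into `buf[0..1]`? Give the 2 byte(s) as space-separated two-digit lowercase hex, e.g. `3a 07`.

83 e9

slot (1b) val=1 bits=0x1 at bit 0: 0x0001
kind (2b) val=1 bits=0x1 at bit 1: 0x0003
ver (1b) val=0 bits=0x0 at bit 3: 0x0003
id (12b) val=3736 bits=0xe98 at bit 4: 0xe983
word = 0xe983 → little-endian bytes:
  [0]=0x83  [1]=0xe9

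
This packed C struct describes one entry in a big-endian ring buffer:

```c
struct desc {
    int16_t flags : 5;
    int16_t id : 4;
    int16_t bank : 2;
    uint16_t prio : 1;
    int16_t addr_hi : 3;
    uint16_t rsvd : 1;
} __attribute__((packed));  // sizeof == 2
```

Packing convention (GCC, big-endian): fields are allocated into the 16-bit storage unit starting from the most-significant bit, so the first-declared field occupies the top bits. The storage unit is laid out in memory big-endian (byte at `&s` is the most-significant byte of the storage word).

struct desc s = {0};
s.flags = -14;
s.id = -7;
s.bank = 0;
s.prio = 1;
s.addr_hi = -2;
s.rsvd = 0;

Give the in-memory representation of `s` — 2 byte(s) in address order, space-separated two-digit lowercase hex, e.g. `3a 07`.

94 9c

flags:5 = -14 → 0x12 << 11 → word 0x9000
id:4 = -7 → 0x9 << 7 → word 0x9480
bank:2 = 0 → 0x0 << 5 → word 0x9480
prio:1 = 1 → 0x1 << 4 → word 0x9490
addr_hi:3 = -2 → 0x6 << 1 → word 0x949c
rsvd:1 = 0 → 0x0 << 0 → word 0x949c
word = 0x949c → big-endian bytes:
  [0]=0x94  [1]=0x9c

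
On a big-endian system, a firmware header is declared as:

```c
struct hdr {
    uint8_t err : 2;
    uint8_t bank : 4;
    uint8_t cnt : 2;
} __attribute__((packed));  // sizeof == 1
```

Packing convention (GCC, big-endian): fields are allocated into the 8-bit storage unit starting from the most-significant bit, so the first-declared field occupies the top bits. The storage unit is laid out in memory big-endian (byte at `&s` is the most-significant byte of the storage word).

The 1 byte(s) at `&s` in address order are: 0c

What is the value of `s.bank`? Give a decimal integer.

3

[0]=0x0c (big-endian) → word 0x0c
err:2 @ bit 6 → (0x0c>>6)&0x3 = 0x0
bank:4 @ bit 2 → (0x0c>>2)&0xf = 0x3  ←
cnt:2 @ bit 0 → (0x0c>>0)&0x3 = 0x0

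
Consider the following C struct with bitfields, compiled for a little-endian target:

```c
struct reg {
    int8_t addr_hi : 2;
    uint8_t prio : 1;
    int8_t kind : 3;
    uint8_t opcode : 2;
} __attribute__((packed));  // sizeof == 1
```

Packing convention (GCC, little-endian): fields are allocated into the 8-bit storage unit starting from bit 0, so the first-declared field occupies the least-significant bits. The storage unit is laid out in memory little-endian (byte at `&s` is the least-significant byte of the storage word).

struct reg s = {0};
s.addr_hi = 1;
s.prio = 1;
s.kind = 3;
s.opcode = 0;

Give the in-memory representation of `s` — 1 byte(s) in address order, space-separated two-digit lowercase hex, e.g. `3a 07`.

1d

[0+:2] addr_hi=1 & 0x3 = 0x1; word=0x01
[2+:1] prio=1 & 0x1 = 0x1; word=0x05
[3+:3] kind=3 & 0x7 = 0x3; word=0x1d
[6+:2] opcode=0 & 0x3 = 0x0; word=0x1d
word = 0x1d → little-endian bytes:
  [0]=0x1d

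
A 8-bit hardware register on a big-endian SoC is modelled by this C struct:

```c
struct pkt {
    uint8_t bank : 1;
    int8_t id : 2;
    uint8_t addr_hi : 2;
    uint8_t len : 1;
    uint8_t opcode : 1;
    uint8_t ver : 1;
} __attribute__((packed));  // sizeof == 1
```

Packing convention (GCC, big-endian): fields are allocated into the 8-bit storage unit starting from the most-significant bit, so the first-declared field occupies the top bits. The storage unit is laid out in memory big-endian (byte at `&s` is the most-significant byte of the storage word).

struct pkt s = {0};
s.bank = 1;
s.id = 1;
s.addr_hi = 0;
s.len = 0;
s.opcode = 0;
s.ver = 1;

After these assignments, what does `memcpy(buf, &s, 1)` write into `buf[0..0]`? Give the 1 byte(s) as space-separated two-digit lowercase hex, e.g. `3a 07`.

bank:1 = 1 → 0x1 << 7 → word 0x80
id:2 = 1 → 0x1 << 5 → word 0xa0
addr_hi:2 = 0 → 0x0 << 3 → word 0xa0
len:1 = 0 → 0x0 << 2 → word 0xa0
opcode:1 = 0 → 0x0 << 1 → word 0xa0
ver:1 = 1 → 0x1 << 0 → word 0xa1
word = 0xa1 → big-endian bytes:
  [0]=0xa1

a1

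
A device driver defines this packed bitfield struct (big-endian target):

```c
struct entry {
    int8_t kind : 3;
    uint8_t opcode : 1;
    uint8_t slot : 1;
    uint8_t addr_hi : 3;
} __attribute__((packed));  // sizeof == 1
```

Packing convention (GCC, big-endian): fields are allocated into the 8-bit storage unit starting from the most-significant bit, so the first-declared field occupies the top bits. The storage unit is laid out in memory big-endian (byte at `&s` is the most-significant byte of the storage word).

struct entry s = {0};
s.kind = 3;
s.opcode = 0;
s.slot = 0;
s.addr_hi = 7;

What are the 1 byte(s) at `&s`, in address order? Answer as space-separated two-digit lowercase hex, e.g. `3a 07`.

kind (3b) val=3 bits=0x3 at bit 5: 0x60
opcode (1b) val=0 bits=0x0 at bit 4: 0x60
slot (1b) val=0 bits=0x0 at bit 3: 0x60
addr_hi (3b) val=7 bits=0x7 at bit 0: 0x67
word = 0x67 → big-endian bytes:
  [0]=0x67

67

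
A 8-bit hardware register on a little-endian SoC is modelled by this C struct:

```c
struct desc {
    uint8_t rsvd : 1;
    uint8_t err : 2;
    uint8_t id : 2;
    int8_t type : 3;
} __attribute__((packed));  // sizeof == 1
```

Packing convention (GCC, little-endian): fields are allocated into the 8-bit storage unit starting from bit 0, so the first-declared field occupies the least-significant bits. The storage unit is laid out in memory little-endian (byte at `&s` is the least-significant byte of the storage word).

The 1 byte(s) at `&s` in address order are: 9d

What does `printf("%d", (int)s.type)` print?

[0]=0x9d (little-endian) → word 0x9d
rsvd:1 @ bit 0 → (0x9d>>0)&0x1 = 0x1
err:2 @ bit 1 → (0x9d>>1)&0x3 = 0x2
id:2 @ bit 3 → (0x9d>>3)&0x3 = 0x3
type:3 @ bit 5 → (0x9d>>5)&0x7 = 0x4  ←
type signed 3b, MSB=1: 4 - 8 = -4

-4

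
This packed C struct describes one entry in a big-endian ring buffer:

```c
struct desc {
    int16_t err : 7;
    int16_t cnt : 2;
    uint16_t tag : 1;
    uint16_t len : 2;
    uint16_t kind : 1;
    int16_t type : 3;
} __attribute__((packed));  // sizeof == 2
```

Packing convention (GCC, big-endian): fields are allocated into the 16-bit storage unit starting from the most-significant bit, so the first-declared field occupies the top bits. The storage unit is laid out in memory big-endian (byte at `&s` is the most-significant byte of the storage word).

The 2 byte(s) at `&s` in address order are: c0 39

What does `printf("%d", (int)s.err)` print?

-32

[0]=0xc0 [1]=0x39 (big-endian) → word 0xc039
err:7 @ bit 9 → (0xc039>>9)&0x7f = 0x60  ←
cnt:2 @ bit 7 → (0xc039>>7)&0x3 = 0x0
tag:1 @ bit 6 → (0xc039>>6)&0x1 = 0x0
len:2 @ bit 4 → (0xc039>>4)&0x3 = 0x3
kind:1 @ bit 3 → (0xc039>>3)&0x1 = 0x1
type:3 @ bit 0 → (0xc039>>0)&0x7 = 0x1
err signed 7b, MSB=1: 96 - 128 = -32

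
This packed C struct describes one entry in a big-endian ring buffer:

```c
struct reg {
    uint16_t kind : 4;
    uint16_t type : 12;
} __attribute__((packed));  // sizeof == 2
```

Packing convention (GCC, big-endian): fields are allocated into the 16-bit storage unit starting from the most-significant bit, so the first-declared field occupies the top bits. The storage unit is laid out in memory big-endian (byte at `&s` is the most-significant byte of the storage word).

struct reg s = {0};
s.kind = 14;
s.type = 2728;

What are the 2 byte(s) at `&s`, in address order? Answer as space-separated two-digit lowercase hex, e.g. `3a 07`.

ea a8

kind:4 = 14 → 0xe << 12 → word 0xe000
type:12 = 2728 → 0xaa8 << 0 → word 0xeaa8
word = 0xeaa8 → big-endian bytes:
  [0]=0xea  [1]=0xa8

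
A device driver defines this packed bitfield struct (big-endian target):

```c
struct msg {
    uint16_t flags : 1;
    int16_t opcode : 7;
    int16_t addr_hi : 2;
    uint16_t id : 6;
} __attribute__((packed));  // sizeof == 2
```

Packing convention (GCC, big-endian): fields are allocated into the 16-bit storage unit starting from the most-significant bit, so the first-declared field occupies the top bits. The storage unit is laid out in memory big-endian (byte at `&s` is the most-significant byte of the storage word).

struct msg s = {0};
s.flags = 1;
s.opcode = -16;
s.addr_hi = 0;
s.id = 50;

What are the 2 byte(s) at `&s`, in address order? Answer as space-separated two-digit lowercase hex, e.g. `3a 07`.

f0 32

flags:1 = 1 → 0x1 << 15 → word 0x8000
opcode:7 = -16 → 0x70 << 8 → word 0xf000
addr_hi:2 = 0 → 0x0 << 6 → word 0xf000
id:6 = 50 → 0x32 << 0 → word 0xf032
word = 0xf032 → big-endian bytes:
  [0]=0xf0  [1]=0x32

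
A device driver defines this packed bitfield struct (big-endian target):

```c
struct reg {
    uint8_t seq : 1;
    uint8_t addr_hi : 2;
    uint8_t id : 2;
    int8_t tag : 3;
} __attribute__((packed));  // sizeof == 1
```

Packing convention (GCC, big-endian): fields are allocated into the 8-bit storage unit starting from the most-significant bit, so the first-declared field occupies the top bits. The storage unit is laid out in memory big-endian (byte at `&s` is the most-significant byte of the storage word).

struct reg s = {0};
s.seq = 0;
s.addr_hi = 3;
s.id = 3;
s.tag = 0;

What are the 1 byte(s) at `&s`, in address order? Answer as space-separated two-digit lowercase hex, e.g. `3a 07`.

[7+:1] seq=0 & 0x1 = 0x0; word=0x00
[5+:2] addr_hi=3 & 0x3 = 0x3; word=0x60
[3+:2] id=3 & 0x3 = 0x3; word=0x78
[0+:3] tag=0 & 0x7 = 0x0; word=0x78
word = 0x78 → big-endian bytes:
  [0]=0x78

78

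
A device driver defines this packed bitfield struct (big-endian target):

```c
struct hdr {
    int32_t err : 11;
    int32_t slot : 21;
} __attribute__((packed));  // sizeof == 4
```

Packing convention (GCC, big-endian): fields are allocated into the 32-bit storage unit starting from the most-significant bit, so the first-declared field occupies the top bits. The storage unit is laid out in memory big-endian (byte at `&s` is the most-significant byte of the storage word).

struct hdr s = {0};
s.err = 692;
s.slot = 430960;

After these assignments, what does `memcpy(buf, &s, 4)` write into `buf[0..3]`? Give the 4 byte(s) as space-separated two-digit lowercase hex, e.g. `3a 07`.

err (11b) val=692 bits=0x2b4 at bit 21: 0x56800000
slot (21b) val=430960 bits=0x69370 at bit 0: 0x56869370
word = 0x56869370 → big-endian bytes:
  [0]=0x56  [1]=0x86  [2]=0x93  [3]=0x70

56 86 93 70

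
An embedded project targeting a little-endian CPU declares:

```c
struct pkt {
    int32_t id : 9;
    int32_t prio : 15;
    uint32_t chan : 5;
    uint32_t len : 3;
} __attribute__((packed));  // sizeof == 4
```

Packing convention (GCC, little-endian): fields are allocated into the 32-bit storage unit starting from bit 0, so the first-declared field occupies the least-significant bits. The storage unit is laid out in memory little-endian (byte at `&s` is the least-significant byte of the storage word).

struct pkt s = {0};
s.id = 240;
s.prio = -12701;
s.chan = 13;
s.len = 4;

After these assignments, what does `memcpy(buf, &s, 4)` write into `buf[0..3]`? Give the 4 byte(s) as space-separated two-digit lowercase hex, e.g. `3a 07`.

f0 c6 9c 8d

id:9 = 240 → 0xf0 << 0 → word 0x000000f0
prio:15 = -12701 → 0x4e63 << 9 → word 0x009cc6f0
chan:5 = 13 → 0xd << 24 → word 0x0d9cc6f0
len:3 = 4 → 0x4 << 29 → word 0x8d9cc6f0
word = 0x8d9cc6f0 → little-endian bytes:
  [0]=0xf0  [1]=0xc6  [2]=0x9c  [3]=0x8d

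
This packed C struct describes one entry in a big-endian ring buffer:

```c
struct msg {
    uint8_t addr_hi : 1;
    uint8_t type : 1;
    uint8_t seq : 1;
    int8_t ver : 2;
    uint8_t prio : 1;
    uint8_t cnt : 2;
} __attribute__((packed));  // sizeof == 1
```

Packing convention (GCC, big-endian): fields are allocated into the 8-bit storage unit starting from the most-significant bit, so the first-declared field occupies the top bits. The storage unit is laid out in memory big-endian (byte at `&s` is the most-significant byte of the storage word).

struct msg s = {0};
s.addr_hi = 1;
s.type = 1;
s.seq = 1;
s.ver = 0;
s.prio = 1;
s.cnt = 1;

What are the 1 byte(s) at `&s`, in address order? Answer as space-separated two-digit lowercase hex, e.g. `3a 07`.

e5

addr_hi (1b) val=1 bits=0x1 at bit 7: 0x80
type (1b) val=1 bits=0x1 at bit 6: 0xc0
seq (1b) val=1 bits=0x1 at bit 5: 0xe0
ver (2b) val=0 bits=0x0 at bit 3: 0xe0
prio (1b) val=1 bits=0x1 at bit 2: 0xe4
cnt (2b) val=1 bits=0x1 at bit 0: 0xe5
word = 0xe5 → big-endian bytes:
  [0]=0xe5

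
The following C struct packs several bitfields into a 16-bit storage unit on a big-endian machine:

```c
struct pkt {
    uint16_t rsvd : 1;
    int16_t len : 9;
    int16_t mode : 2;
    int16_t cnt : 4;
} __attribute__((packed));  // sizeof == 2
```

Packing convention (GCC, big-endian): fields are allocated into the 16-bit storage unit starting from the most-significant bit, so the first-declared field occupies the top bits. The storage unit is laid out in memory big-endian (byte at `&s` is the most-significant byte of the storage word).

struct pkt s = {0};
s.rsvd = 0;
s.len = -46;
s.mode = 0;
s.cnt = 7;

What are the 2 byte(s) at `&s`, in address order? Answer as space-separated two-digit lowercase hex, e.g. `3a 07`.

rsvd:1 = 0 → 0x0 << 15 → word 0x0000
len:9 = -46 → 0x1d2 << 6 → word 0x7480
mode:2 = 0 → 0x0 << 4 → word 0x7480
cnt:4 = 7 → 0x7 << 0 → word 0x7487
word = 0x7487 → big-endian bytes:
  [0]=0x74  [1]=0x87

74 87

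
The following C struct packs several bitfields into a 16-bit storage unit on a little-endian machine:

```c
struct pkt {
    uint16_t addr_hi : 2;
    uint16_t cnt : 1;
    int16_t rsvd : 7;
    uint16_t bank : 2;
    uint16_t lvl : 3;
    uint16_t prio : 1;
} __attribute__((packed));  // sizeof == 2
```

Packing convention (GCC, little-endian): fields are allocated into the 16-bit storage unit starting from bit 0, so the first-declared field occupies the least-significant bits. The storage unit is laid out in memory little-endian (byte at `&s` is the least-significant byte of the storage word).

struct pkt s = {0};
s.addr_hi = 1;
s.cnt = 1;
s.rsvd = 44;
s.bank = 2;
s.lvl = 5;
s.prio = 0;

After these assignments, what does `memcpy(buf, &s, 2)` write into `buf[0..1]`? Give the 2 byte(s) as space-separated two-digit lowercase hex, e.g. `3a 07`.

[0+:2] addr_hi=1 & 0x3 = 0x1; word=0x0001
[2+:1] cnt=1 & 0x1 = 0x1; word=0x0005
[3+:7] rsvd=44 & 0x7f = 0x2c; word=0x0165
[10+:2] bank=2 & 0x3 = 0x2; word=0x0965
[12+:3] lvl=5 & 0x7 = 0x5; word=0x5965
[15+:1] prio=0 & 0x1 = 0x0; word=0x5965
word = 0x5965 → little-endian bytes:
  [0]=0x65  [1]=0x59

65 59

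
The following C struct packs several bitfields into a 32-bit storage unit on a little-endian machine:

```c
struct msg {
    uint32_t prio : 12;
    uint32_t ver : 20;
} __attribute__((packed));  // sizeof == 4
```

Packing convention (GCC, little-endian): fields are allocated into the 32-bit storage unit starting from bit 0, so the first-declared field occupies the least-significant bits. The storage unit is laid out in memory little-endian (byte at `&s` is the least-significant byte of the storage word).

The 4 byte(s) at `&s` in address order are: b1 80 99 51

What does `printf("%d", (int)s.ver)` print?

334232

[0]=0xb1 [1]=0x80 [2]=0x99 [3]=0x51 (little-endian) → word 0x519980b1
prio:12 @ bit 0 → (0x519980b1>>0)&0xfff = 0xb1
ver:20 @ bit 12 → (0x519980b1>>12)&0xfffff = 0x51998  ←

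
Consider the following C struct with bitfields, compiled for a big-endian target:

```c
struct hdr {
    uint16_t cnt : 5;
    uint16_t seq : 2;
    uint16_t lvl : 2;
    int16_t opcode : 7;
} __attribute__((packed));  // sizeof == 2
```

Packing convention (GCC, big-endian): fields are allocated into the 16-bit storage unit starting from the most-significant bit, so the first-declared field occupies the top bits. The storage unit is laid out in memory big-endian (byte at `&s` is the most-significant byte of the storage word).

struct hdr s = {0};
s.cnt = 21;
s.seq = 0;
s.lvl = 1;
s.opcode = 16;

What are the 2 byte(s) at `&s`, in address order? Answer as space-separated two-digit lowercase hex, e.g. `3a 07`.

a8 90

cnt:5 = 21 → 0x15 << 11 → word 0xa800
seq:2 = 0 → 0x0 << 9 → word 0xa800
lvl:2 = 1 → 0x1 << 7 → word 0xa880
opcode:7 = 16 → 0x10 << 0 → word 0xa890
word = 0xa890 → big-endian bytes:
  [0]=0xa8  [1]=0x90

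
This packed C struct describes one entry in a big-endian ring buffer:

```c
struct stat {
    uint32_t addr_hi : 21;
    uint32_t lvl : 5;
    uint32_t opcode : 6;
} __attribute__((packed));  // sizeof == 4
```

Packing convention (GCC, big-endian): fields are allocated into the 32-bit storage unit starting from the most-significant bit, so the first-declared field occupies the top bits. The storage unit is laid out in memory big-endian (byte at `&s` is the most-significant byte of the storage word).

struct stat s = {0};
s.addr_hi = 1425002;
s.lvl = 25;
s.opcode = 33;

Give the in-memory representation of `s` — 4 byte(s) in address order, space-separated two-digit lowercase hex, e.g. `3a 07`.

ad f3 56 61

addr_hi:21 = 1425002 → 0x15be6a << 11 → word 0xadf35000
lvl:5 = 25 → 0x19 << 6 → word 0xadf35640
opcode:6 = 33 → 0x21 << 0 → word 0xadf35661
word = 0xadf35661 → big-endian bytes:
  [0]=0xad  [1]=0xf3  [2]=0x56  [3]=0x61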